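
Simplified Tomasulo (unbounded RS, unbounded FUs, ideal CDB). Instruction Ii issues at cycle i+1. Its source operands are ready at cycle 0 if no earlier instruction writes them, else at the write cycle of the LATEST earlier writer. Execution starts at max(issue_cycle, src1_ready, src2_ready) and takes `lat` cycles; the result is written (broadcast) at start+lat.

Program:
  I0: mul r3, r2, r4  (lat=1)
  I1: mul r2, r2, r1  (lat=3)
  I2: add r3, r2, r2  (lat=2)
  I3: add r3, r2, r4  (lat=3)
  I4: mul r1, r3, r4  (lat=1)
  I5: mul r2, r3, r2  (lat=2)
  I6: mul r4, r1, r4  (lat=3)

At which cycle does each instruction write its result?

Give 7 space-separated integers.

Answer: 2 5 7 8 9 10 12

Derivation:
I0 mul r3: issue@1 deps=(None,None) exec_start@1 write@2
I1 mul r2: issue@2 deps=(None,None) exec_start@2 write@5
I2 add r3: issue@3 deps=(1,1) exec_start@5 write@7
I3 add r3: issue@4 deps=(1,None) exec_start@5 write@8
I4 mul r1: issue@5 deps=(3,None) exec_start@8 write@9
I5 mul r2: issue@6 deps=(3,1) exec_start@8 write@10
I6 mul r4: issue@7 deps=(4,None) exec_start@9 write@12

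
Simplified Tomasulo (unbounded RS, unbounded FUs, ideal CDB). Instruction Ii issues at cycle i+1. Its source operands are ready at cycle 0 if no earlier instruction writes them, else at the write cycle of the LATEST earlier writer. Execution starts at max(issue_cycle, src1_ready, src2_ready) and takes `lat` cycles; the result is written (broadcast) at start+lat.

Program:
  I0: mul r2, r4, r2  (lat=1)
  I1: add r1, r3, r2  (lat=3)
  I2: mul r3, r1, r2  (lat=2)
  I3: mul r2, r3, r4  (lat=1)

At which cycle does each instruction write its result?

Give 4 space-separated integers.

I0 mul r2: issue@1 deps=(None,None) exec_start@1 write@2
I1 add r1: issue@2 deps=(None,0) exec_start@2 write@5
I2 mul r3: issue@3 deps=(1,0) exec_start@5 write@7
I3 mul r2: issue@4 deps=(2,None) exec_start@7 write@8

Answer: 2 5 7 8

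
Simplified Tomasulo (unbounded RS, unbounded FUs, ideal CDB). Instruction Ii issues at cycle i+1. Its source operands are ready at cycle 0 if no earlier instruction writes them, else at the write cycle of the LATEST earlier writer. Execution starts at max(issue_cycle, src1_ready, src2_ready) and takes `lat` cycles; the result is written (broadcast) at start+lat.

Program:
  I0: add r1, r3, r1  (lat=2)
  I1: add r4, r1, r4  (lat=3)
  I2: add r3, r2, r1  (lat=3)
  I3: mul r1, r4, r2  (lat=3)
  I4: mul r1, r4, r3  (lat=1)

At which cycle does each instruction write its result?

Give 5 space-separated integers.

I0 add r1: issue@1 deps=(None,None) exec_start@1 write@3
I1 add r4: issue@2 deps=(0,None) exec_start@3 write@6
I2 add r3: issue@3 deps=(None,0) exec_start@3 write@6
I3 mul r1: issue@4 deps=(1,None) exec_start@6 write@9
I4 mul r1: issue@5 deps=(1,2) exec_start@6 write@7

Answer: 3 6 6 9 7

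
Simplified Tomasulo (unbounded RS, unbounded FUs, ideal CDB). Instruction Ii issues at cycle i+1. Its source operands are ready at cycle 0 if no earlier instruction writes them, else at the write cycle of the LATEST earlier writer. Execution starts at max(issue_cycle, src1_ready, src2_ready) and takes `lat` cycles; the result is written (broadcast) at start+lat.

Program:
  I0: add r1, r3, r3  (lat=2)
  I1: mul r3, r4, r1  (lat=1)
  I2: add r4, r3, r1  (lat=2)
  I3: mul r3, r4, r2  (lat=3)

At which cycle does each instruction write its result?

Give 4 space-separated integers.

I0 add r1: issue@1 deps=(None,None) exec_start@1 write@3
I1 mul r3: issue@2 deps=(None,0) exec_start@3 write@4
I2 add r4: issue@3 deps=(1,0) exec_start@4 write@6
I3 mul r3: issue@4 deps=(2,None) exec_start@6 write@9

Answer: 3 4 6 9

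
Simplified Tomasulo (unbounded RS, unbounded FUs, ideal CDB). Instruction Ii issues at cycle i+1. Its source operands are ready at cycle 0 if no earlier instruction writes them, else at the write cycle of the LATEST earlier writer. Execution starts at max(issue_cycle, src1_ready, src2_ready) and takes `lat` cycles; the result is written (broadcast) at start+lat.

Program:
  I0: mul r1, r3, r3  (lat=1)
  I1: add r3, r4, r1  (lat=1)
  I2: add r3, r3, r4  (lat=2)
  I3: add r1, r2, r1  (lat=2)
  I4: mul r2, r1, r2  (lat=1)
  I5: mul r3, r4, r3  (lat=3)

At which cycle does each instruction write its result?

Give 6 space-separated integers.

I0 mul r1: issue@1 deps=(None,None) exec_start@1 write@2
I1 add r3: issue@2 deps=(None,0) exec_start@2 write@3
I2 add r3: issue@3 deps=(1,None) exec_start@3 write@5
I3 add r1: issue@4 deps=(None,0) exec_start@4 write@6
I4 mul r2: issue@5 deps=(3,None) exec_start@6 write@7
I5 mul r3: issue@6 deps=(None,2) exec_start@6 write@9

Answer: 2 3 5 6 7 9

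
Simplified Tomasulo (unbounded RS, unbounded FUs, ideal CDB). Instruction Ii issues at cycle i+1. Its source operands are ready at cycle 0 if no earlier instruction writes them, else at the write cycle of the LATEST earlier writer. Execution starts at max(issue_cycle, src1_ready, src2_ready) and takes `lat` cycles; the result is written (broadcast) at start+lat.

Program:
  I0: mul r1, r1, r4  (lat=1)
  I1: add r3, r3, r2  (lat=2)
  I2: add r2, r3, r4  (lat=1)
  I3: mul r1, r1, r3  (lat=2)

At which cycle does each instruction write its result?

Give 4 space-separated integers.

I0 mul r1: issue@1 deps=(None,None) exec_start@1 write@2
I1 add r3: issue@2 deps=(None,None) exec_start@2 write@4
I2 add r2: issue@3 deps=(1,None) exec_start@4 write@5
I3 mul r1: issue@4 deps=(0,1) exec_start@4 write@6

Answer: 2 4 5 6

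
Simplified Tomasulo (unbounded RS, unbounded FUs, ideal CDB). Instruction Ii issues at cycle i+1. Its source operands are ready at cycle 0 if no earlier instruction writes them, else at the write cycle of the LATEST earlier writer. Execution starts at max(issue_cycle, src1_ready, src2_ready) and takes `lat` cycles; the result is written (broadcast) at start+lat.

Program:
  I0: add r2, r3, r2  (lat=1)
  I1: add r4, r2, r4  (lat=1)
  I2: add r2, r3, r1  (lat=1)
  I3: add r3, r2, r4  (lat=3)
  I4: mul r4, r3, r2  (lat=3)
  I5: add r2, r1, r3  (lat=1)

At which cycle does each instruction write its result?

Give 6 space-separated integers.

I0 add r2: issue@1 deps=(None,None) exec_start@1 write@2
I1 add r4: issue@2 deps=(0,None) exec_start@2 write@3
I2 add r2: issue@3 deps=(None,None) exec_start@3 write@4
I3 add r3: issue@4 deps=(2,1) exec_start@4 write@7
I4 mul r4: issue@5 deps=(3,2) exec_start@7 write@10
I5 add r2: issue@6 deps=(None,3) exec_start@7 write@8

Answer: 2 3 4 7 10 8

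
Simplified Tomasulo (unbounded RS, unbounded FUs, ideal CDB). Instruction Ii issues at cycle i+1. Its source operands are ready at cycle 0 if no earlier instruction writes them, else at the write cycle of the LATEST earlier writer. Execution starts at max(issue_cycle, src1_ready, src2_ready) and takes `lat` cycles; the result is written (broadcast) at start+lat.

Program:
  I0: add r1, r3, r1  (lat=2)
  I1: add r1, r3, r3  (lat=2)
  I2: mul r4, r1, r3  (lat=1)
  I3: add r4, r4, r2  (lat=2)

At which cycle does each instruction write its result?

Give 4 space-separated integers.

Answer: 3 4 5 7

Derivation:
I0 add r1: issue@1 deps=(None,None) exec_start@1 write@3
I1 add r1: issue@2 deps=(None,None) exec_start@2 write@4
I2 mul r4: issue@3 deps=(1,None) exec_start@4 write@5
I3 add r4: issue@4 deps=(2,None) exec_start@5 write@7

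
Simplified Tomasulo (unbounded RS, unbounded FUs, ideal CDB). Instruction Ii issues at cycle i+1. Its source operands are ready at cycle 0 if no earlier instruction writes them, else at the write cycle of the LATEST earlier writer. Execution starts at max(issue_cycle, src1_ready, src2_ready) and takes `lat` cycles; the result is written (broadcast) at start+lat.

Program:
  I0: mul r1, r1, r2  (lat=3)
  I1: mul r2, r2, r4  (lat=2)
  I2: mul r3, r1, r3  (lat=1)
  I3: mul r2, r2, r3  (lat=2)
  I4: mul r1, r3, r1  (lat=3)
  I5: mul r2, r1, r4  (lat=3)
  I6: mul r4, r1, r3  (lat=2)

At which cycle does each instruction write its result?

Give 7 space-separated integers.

I0 mul r1: issue@1 deps=(None,None) exec_start@1 write@4
I1 mul r2: issue@2 deps=(None,None) exec_start@2 write@4
I2 mul r3: issue@3 deps=(0,None) exec_start@4 write@5
I3 mul r2: issue@4 deps=(1,2) exec_start@5 write@7
I4 mul r1: issue@5 deps=(2,0) exec_start@5 write@8
I5 mul r2: issue@6 deps=(4,None) exec_start@8 write@11
I6 mul r4: issue@7 deps=(4,2) exec_start@8 write@10

Answer: 4 4 5 7 8 11 10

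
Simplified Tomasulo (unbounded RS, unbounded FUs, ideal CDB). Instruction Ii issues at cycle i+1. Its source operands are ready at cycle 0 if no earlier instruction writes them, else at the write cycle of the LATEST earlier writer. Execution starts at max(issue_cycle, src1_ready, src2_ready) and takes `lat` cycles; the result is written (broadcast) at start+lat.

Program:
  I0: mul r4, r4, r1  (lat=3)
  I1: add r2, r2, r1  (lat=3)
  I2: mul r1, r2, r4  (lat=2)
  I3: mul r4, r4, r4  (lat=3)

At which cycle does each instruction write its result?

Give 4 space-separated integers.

I0 mul r4: issue@1 deps=(None,None) exec_start@1 write@4
I1 add r2: issue@2 deps=(None,None) exec_start@2 write@5
I2 mul r1: issue@3 deps=(1,0) exec_start@5 write@7
I3 mul r4: issue@4 deps=(0,0) exec_start@4 write@7

Answer: 4 5 7 7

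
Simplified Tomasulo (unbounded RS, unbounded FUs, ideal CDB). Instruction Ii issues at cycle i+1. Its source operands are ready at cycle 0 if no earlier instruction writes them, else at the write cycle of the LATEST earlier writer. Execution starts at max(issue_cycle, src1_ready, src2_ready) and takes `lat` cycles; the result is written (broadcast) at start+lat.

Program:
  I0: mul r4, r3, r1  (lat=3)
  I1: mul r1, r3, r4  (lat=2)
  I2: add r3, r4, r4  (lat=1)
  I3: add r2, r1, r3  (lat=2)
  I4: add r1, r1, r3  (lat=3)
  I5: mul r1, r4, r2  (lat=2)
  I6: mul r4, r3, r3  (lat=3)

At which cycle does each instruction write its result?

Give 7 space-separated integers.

Answer: 4 6 5 8 9 10 10

Derivation:
I0 mul r4: issue@1 deps=(None,None) exec_start@1 write@4
I1 mul r1: issue@2 deps=(None,0) exec_start@4 write@6
I2 add r3: issue@3 deps=(0,0) exec_start@4 write@5
I3 add r2: issue@4 deps=(1,2) exec_start@6 write@8
I4 add r1: issue@5 deps=(1,2) exec_start@6 write@9
I5 mul r1: issue@6 deps=(0,3) exec_start@8 write@10
I6 mul r4: issue@7 deps=(2,2) exec_start@7 write@10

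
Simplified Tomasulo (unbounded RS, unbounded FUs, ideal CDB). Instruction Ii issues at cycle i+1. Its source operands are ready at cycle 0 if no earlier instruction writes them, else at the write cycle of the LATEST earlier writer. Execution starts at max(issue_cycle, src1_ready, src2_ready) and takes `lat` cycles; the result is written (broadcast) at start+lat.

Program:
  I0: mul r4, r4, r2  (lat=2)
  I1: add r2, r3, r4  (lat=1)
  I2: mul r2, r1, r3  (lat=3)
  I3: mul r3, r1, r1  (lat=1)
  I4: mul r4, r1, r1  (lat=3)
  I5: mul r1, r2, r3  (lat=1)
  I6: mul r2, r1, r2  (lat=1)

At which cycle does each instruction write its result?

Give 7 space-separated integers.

Answer: 3 4 6 5 8 7 8

Derivation:
I0 mul r4: issue@1 deps=(None,None) exec_start@1 write@3
I1 add r2: issue@2 deps=(None,0) exec_start@3 write@4
I2 mul r2: issue@3 deps=(None,None) exec_start@3 write@6
I3 mul r3: issue@4 deps=(None,None) exec_start@4 write@5
I4 mul r4: issue@5 deps=(None,None) exec_start@5 write@8
I5 mul r1: issue@6 deps=(2,3) exec_start@6 write@7
I6 mul r2: issue@7 deps=(5,2) exec_start@7 write@8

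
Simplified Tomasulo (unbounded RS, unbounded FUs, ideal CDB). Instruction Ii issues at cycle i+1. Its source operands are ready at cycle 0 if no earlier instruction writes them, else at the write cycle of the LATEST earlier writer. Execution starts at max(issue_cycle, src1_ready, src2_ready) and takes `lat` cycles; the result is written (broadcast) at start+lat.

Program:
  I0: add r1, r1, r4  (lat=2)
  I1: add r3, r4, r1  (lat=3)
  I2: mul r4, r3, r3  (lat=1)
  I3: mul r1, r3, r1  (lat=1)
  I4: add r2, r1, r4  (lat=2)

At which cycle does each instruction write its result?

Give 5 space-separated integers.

I0 add r1: issue@1 deps=(None,None) exec_start@1 write@3
I1 add r3: issue@2 deps=(None,0) exec_start@3 write@6
I2 mul r4: issue@3 deps=(1,1) exec_start@6 write@7
I3 mul r1: issue@4 deps=(1,0) exec_start@6 write@7
I4 add r2: issue@5 deps=(3,2) exec_start@7 write@9

Answer: 3 6 7 7 9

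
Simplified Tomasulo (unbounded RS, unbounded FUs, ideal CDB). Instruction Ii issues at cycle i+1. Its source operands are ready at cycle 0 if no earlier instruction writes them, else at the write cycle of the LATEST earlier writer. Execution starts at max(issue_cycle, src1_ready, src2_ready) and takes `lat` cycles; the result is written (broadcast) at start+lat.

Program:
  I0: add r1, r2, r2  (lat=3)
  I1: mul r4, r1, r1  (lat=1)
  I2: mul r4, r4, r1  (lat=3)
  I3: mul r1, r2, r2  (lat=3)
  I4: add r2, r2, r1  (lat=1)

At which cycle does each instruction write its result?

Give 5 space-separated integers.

Answer: 4 5 8 7 8

Derivation:
I0 add r1: issue@1 deps=(None,None) exec_start@1 write@4
I1 mul r4: issue@2 deps=(0,0) exec_start@4 write@5
I2 mul r4: issue@3 deps=(1,0) exec_start@5 write@8
I3 mul r1: issue@4 deps=(None,None) exec_start@4 write@7
I4 add r2: issue@5 deps=(None,3) exec_start@7 write@8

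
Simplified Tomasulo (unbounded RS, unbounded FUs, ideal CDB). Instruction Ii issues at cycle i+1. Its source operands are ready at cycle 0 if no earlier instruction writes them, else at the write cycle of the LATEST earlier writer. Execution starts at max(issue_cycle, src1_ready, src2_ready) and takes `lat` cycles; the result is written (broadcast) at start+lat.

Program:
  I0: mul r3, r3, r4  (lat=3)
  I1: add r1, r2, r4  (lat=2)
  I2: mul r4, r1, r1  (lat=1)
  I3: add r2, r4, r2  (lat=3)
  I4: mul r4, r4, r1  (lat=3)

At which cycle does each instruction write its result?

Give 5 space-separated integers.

I0 mul r3: issue@1 deps=(None,None) exec_start@1 write@4
I1 add r1: issue@2 deps=(None,None) exec_start@2 write@4
I2 mul r4: issue@3 deps=(1,1) exec_start@4 write@5
I3 add r2: issue@4 deps=(2,None) exec_start@5 write@8
I4 mul r4: issue@5 deps=(2,1) exec_start@5 write@8

Answer: 4 4 5 8 8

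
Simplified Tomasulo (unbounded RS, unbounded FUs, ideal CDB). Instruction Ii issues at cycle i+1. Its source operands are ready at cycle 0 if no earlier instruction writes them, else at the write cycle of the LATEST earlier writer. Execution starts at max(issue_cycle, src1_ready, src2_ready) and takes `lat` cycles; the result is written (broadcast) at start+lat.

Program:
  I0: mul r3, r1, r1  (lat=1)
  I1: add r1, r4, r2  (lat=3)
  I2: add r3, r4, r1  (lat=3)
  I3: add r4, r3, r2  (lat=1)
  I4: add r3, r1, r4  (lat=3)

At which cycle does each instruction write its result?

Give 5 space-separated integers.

I0 mul r3: issue@1 deps=(None,None) exec_start@1 write@2
I1 add r1: issue@2 deps=(None,None) exec_start@2 write@5
I2 add r3: issue@3 deps=(None,1) exec_start@5 write@8
I3 add r4: issue@4 deps=(2,None) exec_start@8 write@9
I4 add r3: issue@5 deps=(1,3) exec_start@9 write@12

Answer: 2 5 8 9 12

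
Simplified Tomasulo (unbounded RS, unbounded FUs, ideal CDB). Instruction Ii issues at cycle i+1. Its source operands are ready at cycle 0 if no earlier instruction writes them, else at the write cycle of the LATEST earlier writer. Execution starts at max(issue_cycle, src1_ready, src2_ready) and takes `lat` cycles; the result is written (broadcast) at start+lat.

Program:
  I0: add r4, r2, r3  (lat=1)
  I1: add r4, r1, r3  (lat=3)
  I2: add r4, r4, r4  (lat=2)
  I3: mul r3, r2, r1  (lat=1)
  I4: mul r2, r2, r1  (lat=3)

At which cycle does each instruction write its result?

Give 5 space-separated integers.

I0 add r4: issue@1 deps=(None,None) exec_start@1 write@2
I1 add r4: issue@2 deps=(None,None) exec_start@2 write@5
I2 add r4: issue@3 deps=(1,1) exec_start@5 write@7
I3 mul r3: issue@4 deps=(None,None) exec_start@4 write@5
I4 mul r2: issue@5 deps=(None,None) exec_start@5 write@8

Answer: 2 5 7 5 8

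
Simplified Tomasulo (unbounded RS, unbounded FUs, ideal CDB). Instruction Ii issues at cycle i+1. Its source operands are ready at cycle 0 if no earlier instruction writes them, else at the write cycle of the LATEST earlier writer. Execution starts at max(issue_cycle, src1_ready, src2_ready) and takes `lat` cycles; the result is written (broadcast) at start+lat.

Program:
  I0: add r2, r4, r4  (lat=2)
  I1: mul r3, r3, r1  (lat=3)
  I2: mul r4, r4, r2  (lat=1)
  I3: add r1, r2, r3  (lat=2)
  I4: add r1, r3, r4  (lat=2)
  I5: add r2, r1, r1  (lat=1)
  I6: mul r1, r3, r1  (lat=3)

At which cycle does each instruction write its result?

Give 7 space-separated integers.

I0 add r2: issue@1 deps=(None,None) exec_start@1 write@3
I1 mul r3: issue@2 deps=(None,None) exec_start@2 write@5
I2 mul r4: issue@3 deps=(None,0) exec_start@3 write@4
I3 add r1: issue@4 deps=(0,1) exec_start@5 write@7
I4 add r1: issue@5 deps=(1,2) exec_start@5 write@7
I5 add r2: issue@6 deps=(4,4) exec_start@7 write@8
I6 mul r1: issue@7 deps=(1,4) exec_start@7 write@10

Answer: 3 5 4 7 7 8 10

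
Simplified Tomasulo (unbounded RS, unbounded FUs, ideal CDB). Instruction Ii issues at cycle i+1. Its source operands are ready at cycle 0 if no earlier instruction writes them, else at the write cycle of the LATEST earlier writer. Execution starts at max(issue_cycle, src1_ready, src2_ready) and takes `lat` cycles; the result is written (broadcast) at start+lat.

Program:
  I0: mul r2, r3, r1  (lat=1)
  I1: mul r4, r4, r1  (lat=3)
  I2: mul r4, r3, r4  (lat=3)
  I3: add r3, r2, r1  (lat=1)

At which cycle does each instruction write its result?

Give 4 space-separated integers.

Answer: 2 5 8 5

Derivation:
I0 mul r2: issue@1 deps=(None,None) exec_start@1 write@2
I1 mul r4: issue@2 deps=(None,None) exec_start@2 write@5
I2 mul r4: issue@3 deps=(None,1) exec_start@5 write@8
I3 add r3: issue@4 deps=(0,None) exec_start@4 write@5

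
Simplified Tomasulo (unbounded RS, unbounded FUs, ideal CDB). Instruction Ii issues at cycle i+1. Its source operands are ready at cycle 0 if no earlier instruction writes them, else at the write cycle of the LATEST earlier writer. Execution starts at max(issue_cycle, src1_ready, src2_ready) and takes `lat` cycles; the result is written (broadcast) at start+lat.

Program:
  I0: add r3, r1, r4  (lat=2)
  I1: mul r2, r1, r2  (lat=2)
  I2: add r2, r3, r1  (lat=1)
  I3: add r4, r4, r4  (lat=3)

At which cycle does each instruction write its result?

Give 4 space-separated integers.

I0 add r3: issue@1 deps=(None,None) exec_start@1 write@3
I1 mul r2: issue@2 deps=(None,None) exec_start@2 write@4
I2 add r2: issue@3 deps=(0,None) exec_start@3 write@4
I3 add r4: issue@4 deps=(None,None) exec_start@4 write@7

Answer: 3 4 4 7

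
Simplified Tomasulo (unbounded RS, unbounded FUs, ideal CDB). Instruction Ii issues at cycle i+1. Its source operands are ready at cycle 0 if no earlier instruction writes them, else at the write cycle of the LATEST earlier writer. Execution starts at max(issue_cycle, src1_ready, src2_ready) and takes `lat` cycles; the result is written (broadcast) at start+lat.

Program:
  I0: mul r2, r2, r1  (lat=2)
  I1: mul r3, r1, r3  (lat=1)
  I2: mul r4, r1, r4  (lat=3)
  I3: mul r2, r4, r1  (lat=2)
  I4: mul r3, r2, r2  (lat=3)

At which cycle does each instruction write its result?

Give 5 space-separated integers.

Answer: 3 3 6 8 11

Derivation:
I0 mul r2: issue@1 deps=(None,None) exec_start@1 write@3
I1 mul r3: issue@2 deps=(None,None) exec_start@2 write@3
I2 mul r4: issue@3 deps=(None,None) exec_start@3 write@6
I3 mul r2: issue@4 deps=(2,None) exec_start@6 write@8
I4 mul r3: issue@5 deps=(3,3) exec_start@8 write@11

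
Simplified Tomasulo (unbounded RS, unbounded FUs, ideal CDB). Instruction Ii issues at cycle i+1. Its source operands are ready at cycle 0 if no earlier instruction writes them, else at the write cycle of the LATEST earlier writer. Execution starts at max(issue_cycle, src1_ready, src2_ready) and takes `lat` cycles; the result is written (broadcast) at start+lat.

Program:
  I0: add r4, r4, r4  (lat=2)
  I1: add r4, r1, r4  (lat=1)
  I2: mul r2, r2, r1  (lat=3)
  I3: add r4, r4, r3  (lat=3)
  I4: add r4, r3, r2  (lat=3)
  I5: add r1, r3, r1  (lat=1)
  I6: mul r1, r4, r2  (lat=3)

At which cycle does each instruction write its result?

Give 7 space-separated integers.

Answer: 3 4 6 7 9 7 12

Derivation:
I0 add r4: issue@1 deps=(None,None) exec_start@1 write@3
I1 add r4: issue@2 deps=(None,0) exec_start@3 write@4
I2 mul r2: issue@3 deps=(None,None) exec_start@3 write@6
I3 add r4: issue@4 deps=(1,None) exec_start@4 write@7
I4 add r4: issue@5 deps=(None,2) exec_start@6 write@9
I5 add r1: issue@6 deps=(None,None) exec_start@6 write@7
I6 mul r1: issue@7 deps=(4,2) exec_start@9 write@12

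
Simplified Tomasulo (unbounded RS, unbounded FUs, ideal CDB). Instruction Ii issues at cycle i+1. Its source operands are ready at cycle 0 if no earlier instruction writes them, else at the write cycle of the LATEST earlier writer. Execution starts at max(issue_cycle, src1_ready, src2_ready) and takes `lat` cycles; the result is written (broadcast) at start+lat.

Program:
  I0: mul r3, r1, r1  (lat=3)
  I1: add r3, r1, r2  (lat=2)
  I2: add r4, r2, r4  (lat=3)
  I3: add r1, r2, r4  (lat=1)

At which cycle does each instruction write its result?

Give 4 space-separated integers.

Answer: 4 4 6 7

Derivation:
I0 mul r3: issue@1 deps=(None,None) exec_start@1 write@4
I1 add r3: issue@2 deps=(None,None) exec_start@2 write@4
I2 add r4: issue@3 deps=(None,None) exec_start@3 write@6
I3 add r1: issue@4 deps=(None,2) exec_start@6 write@7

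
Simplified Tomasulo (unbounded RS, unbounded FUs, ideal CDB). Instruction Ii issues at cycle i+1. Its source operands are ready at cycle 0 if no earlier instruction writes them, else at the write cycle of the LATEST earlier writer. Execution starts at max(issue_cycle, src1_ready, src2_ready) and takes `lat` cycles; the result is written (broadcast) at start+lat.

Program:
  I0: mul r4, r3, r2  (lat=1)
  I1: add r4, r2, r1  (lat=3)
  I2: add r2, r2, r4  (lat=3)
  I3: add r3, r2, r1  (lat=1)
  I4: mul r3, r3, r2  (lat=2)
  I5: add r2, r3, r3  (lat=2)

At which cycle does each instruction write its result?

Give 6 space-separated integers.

Answer: 2 5 8 9 11 13

Derivation:
I0 mul r4: issue@1 deps=(None,None) exec_start@1 write@2
I1 add r4: issue@2 deps=(None,None) exec_start@2 write@5
I2 add r2: issue@3 deps=(None,1) exec_start@5 write@8
I3 add r3: issue@4 deps=(2,None) exec_start@8 write@9
I4 mul r3: issue@5 deps=(3,2) exec_start@9 write@11
I5 add r2: issue@6 deps=(4,4) exec_start@11 write@13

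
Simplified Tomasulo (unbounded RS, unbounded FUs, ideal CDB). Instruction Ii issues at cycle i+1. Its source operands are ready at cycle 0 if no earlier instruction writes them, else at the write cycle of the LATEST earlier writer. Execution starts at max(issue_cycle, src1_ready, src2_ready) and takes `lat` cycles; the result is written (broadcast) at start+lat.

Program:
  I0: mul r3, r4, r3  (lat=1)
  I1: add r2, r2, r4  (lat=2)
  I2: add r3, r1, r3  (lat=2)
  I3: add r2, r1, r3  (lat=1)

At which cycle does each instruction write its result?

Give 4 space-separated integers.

I0 mul r3: issue@1 deps=(None,None) exec_start@1 write@2
I1 add r2: issue@2 deps=(None,None) exec_start@2 write@4
I2 add r3: issue@3 deps=(None,0) exec_start@3 write@5
I3 add r2: issue@4 deps=(None,2) exec_start@5 write@6

Answer: 2 4 5 6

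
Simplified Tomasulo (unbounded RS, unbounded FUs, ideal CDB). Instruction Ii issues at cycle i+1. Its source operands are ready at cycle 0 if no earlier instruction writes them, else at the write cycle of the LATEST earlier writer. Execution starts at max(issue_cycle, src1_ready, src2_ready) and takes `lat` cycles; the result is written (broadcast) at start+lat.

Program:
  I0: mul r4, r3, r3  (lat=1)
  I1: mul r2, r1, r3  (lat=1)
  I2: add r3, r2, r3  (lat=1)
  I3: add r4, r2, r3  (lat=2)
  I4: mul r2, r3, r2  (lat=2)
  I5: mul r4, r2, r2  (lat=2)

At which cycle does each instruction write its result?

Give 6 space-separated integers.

Answer: 2 3 4 6 7 9

Derivation:
I0 mul r4: issue@1 deps=(None,None) exec_start@1 write@2
I1 mul r2: issue@2 deps=(None,None) exec_start@2 write@3
I2 add r3: issue@3 deps=(1,None) exec_start@3 write@4
I3 add r4: issue@4 deps=(1,2) exec_start@4 write@6
I4 mul r2: issue@5 deps=(2,1) exec_start@5 write@7
I5 mul r4: issue@6 deps=(4,4) exec_start@7 write@9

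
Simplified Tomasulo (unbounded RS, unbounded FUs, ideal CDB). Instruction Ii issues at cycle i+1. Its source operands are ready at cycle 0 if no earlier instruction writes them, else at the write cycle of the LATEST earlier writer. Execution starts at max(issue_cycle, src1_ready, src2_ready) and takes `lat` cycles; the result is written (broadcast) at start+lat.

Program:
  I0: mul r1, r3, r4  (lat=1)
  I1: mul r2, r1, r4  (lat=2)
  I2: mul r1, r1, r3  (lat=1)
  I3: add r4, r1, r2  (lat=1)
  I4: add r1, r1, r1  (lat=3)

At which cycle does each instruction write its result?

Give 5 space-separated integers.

Answer: 2 4 4 5 8

Derivation:
I0 mul r1: issue@1 deps=(None,None) exec_start@1 write@2
I1 mul r2: issue@2 deps=(0,None) exec_start@2 write@4
I2 mul r1: issue@3 deps=(0,None) exec_start@3 write@4
I3 add r4: issue@4 deps=(2,1) exec_start@4 write@5
I4 add r1: issue@5 deps=(2,2) exec_start@5 write@8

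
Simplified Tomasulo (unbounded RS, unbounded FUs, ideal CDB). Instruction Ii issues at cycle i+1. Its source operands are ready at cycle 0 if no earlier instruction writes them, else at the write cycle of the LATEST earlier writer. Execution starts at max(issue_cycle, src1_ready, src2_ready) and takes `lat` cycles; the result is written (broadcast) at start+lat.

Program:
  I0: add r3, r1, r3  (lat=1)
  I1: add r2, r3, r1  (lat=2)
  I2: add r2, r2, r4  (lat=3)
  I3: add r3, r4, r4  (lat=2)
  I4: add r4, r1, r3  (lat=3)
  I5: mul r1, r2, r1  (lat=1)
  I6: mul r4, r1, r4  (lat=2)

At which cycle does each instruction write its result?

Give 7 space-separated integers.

Answer: 2 4 7 6 9 8 11

Derivation:
I0 add r3: issue@1 deps=(None,None) exec_start@1 write@2
I1 add r2: issue@2 deps=(0,None) exec_start@2 write@4
I2 add r2: issue@3 deps=(1,None) exec_start@4 write@7
I3 add r3: issue@4 deps=(None,None) exec_start@4 write@6
I4 add r4: issue@5 deps=(None,3) exec_start@6 write@9
I5 mul r1: issue@6 deps=(2,None) exec_start@7 write@8
I6 mul r4: issue@7 deps=(5,4) exec_start@9 write@11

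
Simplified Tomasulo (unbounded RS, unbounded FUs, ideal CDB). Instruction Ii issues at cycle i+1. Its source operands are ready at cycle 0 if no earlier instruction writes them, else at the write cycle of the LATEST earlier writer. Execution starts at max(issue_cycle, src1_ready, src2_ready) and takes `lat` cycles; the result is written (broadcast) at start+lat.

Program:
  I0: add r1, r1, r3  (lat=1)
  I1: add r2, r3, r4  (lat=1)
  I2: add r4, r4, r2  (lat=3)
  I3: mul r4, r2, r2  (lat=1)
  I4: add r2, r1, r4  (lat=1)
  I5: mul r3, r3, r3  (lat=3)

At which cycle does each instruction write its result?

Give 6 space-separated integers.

Answer: 2 3 6 5 6 9

Derivation:
I0 add r1: issue@1 deps=(None,None) exec_start@1 write@2
I1 add r2: issue@2 deps=(None,None) exec_start@2 write@3
I2 add r4: issue@3 deps=(None,1) exec_start@3 write@6
I3 mul r4: issue@4 deps=(1,1) exec_start@4 write@5
I4 add r2: issue@5 deps=(0,3) exec_start@5 write@6
I5 mul r3: issue@6 deps=(None,None) exec_start@6 write@9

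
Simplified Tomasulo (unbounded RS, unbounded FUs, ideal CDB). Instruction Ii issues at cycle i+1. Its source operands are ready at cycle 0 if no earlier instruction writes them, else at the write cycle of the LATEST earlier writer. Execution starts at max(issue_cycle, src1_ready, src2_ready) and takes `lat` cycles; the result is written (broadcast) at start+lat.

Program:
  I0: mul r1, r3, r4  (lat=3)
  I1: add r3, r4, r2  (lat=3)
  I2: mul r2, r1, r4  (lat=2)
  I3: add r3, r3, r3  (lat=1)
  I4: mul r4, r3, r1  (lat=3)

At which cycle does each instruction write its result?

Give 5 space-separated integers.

Answer: 4 5 6 6 9

Derivation:
I0 mul r1: issue@1 deps=(None,None) exec_start@1 write@4
I1 add r3: issue@2 deps=(None,None) exec_start@2 write@5
I2 mul r2: issue@3 deps=(0,None) exec_start@4 write@6
I3 add r3: issue@4 deps=(1,1) exec_start@5 write@6
I4 mul r4: issue@5 deps=(3,0) exec_start@6 write@9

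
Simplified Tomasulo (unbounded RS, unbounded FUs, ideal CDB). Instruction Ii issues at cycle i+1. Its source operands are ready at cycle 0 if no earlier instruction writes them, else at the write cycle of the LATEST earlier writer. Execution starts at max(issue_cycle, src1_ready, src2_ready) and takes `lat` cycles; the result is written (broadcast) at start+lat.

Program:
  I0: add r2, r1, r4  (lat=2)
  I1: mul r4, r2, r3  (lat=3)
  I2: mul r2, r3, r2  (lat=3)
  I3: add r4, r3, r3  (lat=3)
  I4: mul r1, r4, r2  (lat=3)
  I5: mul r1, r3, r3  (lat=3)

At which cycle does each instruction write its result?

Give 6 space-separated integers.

Answer: 3 6 6 7 10 9

Derivation:
I0 add r2: issue@1 deps=(None,None) exec_start@1 write@3
I1 mul r4: issue@2 deps=(0,None) exec_start@3 write@6
I2 mul r2: issue@3 deps=(None,0) exec_start@3 write@6
I3 add r4: issue@4 deps=(None,None) exec_start@4 write@7
I4 mul r1: issue@5 deps=(3,2) exec_start@7 write@10
I5 mul r1: issue@6 deps=(None,None) exec_start@6 write@9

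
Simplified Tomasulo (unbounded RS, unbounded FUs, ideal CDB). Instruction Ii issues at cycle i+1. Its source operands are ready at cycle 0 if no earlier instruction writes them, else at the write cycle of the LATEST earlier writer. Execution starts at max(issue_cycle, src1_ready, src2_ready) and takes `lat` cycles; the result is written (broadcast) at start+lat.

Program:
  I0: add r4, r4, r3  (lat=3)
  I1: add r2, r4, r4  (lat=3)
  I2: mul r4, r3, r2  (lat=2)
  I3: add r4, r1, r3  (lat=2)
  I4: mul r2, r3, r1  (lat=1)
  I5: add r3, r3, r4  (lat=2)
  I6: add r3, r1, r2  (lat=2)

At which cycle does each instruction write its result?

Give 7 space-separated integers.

I0 add r4: issue@1 deps=(None,None) exec_start@1 write@4
I1 add r2: issue@2 deps=(0,0) exec_start@4 write@7
I2 mul r4: issue@3 deps=(None,1) exec_start@7 write@9
I3 add r4: issue@4 deps=(None,None) exec_start@4 write@6
I4 mul r2: issue@5 deps=(None,None) exec_start@5 write@6
I5 add r3: issue@6 deps=(None,3) exec_start@6 write@8
I6 add r3: issue@7 deps=(None,4) exec_start@7 write@9

Answer: 4 7 9 6 6 8 9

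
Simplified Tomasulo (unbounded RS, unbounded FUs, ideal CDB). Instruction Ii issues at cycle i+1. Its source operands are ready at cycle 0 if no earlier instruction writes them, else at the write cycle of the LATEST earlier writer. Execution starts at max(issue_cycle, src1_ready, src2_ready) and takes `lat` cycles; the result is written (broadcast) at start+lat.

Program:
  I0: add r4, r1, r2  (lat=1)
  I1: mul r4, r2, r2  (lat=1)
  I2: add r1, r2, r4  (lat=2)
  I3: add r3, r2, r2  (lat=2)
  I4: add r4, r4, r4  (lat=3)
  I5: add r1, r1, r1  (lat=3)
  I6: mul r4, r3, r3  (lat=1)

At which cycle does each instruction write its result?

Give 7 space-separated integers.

I0 add r4: issue@1 deps=(None,None) exec_start@1 write@2
I1 mul r4: issue@2 deps=(None,None) exec_start@2 write@3
I2 add r1: issue@3 deps=(None,1) exec_start@3 write@5
I3 add r3: issue@4 deps=(None,None) exec_start@4 write@6
I4 add r4: issue@5 deps=(1,1) exec_start@5 write@8
I5 add r1: issue@6 deps=(2,2) exec_start@6 write@9
I6 mul r4: issue@7 deps=(3,3) exec_start@7 write@8

Answer: 2 3 5 6 8 9 8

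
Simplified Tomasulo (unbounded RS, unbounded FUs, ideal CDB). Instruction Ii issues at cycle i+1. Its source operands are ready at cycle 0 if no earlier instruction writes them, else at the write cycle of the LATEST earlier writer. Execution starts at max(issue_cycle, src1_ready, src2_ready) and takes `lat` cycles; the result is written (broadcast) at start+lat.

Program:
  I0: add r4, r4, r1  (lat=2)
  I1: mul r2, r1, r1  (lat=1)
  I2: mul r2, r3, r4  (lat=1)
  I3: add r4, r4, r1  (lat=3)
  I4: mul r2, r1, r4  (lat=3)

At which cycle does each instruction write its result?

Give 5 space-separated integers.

I0 add r4: issue@1 deps=(None,None) exec_start@1 write@3
I1 mul r2: issue@2 deps=(None,None) exec_start@2 write@3
I2 mul r2: issue@3 deps=(None,0) exec_start@3 write@4
I3 add r4: issue@4 deps=(0,None) exec_start@4 write@7
I4 mul r2: issue@5 deps=(None,3) exec_start@7 write@10

Answer: 3 3 4 7 10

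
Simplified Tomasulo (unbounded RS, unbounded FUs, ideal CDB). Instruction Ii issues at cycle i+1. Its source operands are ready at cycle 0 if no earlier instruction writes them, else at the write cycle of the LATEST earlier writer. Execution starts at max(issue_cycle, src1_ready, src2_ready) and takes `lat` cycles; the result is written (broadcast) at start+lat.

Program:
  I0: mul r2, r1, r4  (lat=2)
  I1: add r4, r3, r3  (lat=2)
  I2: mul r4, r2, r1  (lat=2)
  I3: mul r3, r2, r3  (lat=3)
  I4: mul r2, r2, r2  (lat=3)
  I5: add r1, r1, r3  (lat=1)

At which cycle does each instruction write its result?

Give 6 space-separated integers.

I0 mul r2: issue@1 deps=(None,None) exec_start@1 write@3
I1 add r4: issue@2 deps=(None,None) exec_start@2 write@4
I2 mul r4: issue@3 deps=(0,None) exec_start@3 write@5
I3 mul r3: issue@4 deps=(0,None) exec_start@4 write@7
I4 mul r2: issue@5 deps=(0,0) exec_start@5 write@8
I5 add r1: issue@6 deps=(None,3) exec_start@7 write@8

Answer: 3 4 5 7 8 8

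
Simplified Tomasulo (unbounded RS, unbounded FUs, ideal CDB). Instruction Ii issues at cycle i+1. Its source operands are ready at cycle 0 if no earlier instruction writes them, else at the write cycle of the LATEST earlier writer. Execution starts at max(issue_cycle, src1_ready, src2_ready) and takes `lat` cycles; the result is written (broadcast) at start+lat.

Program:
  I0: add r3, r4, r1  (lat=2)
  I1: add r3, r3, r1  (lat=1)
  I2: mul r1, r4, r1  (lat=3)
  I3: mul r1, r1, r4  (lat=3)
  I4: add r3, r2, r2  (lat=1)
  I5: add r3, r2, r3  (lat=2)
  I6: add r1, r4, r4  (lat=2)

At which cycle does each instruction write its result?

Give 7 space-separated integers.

Answer: 3 4 6 9 6 8 9

Derivation:
I0 add r3: issue@1 deps=(None,None) exec_start@1 write@3
I1 add r3: issue@2 deps=(0,None) exec_start@3 write@4
I2 mul r1: issue@3 deps=(None,None) exec_start@3 write@6
I3 mul r1: issue@4 deps=(2,None) exec_start@6 write@9
I4 add r3: issue@5 deps=(None,None) exec_start@5 write@6
I5 add r3: issue@6 deps=(None,4) exec_start@6 write@8
I6 add r1: issue@7 deps=(None,None) exec_start@7 write@9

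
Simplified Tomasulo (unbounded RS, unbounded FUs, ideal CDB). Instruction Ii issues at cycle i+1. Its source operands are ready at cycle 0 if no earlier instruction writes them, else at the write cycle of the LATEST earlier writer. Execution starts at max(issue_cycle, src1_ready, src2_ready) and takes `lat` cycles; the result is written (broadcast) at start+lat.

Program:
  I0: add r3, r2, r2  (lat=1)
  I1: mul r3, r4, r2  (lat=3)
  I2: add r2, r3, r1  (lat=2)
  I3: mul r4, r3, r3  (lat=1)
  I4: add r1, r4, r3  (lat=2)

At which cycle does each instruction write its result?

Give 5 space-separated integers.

Answer: 2 5 7 6 8

Derivation:
I0 add r3: issue@1 deps=(None,None) exec_start@1 write@2
I1 mul r3: issue@2 deps=(None,None) exec_start@2 write@5
I2 add r2: issue@3 deps=(1,None) exec_start@5 write@7
I3 mul r4: issue@4 deps=(1,1) exec_start@5 write@6
I4 add r1: issue@5 deps=(3,1) exec_start@6 write@8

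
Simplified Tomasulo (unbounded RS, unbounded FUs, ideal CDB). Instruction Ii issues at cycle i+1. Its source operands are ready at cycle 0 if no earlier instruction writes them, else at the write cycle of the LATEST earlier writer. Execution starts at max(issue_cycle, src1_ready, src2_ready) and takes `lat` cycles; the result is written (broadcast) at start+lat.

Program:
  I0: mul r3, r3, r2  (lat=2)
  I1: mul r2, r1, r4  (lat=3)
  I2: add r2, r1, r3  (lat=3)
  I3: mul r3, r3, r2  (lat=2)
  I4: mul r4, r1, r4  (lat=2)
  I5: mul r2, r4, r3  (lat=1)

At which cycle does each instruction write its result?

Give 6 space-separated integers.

Answer: 3 5 6 8 7 9

Derivation:
I0 mul r3: issue@1 deps=(None,None) exec_start@1 write@3
I1 mul r2: issue@2 deps=(None,None) exec_start@2 write@5
I2 add r2: issue@3 deps=(None,0) exec_start@3 write@6
I3 mul r3: issue@4 deps=(0,2) exec_start@6 write@8
I4 mul r4: issue@5 deps=(None,None) exec_start@5 write@7
I5 mul r2: issue@6 deps=(4,3) exec_start@8 write@9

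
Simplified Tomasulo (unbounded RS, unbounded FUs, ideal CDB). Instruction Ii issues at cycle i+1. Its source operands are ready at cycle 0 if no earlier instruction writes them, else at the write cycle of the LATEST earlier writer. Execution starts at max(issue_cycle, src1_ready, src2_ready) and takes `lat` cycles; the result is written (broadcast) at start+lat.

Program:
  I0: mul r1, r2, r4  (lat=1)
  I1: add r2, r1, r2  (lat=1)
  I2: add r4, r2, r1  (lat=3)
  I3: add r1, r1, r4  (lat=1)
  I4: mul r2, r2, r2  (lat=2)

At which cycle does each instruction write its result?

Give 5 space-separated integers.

I0 mul r1: issue@1 deps=(None,None) exec_start@1 write@2
I1 add r2: issue@2 deps=(0,None) exec_start@2 write@3
I2 add r4: issue@3 deps=(1,0) exec_start@3 write@6
I3 add r1: issue@4 deps=(0,2) exec_start@6 write@7
I4 mul r2: issue@5 deps=(1,1) exec_start@5 write@7

Answer: 2 3 6 7 7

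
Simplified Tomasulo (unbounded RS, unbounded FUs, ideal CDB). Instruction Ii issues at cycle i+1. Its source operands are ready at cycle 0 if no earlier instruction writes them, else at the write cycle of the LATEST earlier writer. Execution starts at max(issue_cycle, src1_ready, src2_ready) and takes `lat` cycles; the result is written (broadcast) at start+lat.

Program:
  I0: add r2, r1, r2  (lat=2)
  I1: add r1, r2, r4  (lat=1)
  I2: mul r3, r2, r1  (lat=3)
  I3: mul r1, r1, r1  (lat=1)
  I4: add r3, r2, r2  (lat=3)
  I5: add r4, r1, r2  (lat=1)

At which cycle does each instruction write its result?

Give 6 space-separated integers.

Answer: 3 4 7 5 8 7

Derivation:
I0 add r2: issue@1 deps=(None,None) exec_start@1 write@3
I1 add r1: issue@2 deps=(0,None) exec_start@3 write@4
I2 mul r3: issue@3 deps=(0,1) exec_start@4 write@7
I3 mul r1: issue@4 deps=(1,1) exec_start@4 write@5
I4 add r3: issue@5 deps=(0,0) exec_start@5 write@8
I5 add r4: issue@6 deps=(3,0) exec_start@6 write@7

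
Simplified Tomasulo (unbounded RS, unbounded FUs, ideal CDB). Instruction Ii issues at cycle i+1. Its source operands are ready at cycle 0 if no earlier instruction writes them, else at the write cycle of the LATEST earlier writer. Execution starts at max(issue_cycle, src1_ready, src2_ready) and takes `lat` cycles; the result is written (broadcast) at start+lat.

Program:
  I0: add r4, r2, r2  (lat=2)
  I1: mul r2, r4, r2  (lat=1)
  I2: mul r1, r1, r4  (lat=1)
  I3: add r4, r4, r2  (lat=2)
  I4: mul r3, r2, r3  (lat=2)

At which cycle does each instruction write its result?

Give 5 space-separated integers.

Answer: 3 4 4 6 7

Derivation:
I0 add r4: issue@1 deps=(None,None) exec_start@1 write@3
I1 mul r2: issue@2 deps=(0,None) exec_start@3 write@4
I2 mul r1: issue@3 deps=(None,0) exec_start@3 write@4
I3 add r4: issue@4 deps=(0,1) exec_start@4 write@6
I4 mul r3: issue@5 deps=(1,None) exec_start@5 write@7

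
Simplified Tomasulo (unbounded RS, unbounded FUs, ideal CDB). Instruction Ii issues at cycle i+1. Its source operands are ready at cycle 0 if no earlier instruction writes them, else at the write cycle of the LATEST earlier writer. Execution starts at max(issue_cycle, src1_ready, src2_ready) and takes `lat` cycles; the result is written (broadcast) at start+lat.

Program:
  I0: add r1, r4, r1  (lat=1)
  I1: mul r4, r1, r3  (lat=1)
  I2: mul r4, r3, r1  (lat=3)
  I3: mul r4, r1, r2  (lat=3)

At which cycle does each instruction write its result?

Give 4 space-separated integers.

I0 add r1: issue@1 deps=(None,None) exec_start@1 write@2
I1 mul r4: issue@2 deps=(0,None) exec_start@2 write@3
I2 mul r4: issue@3 deps=(None,0) exec_start@3 write@6
I3 mul r4: issue@4 deps=(0,None) exec_start@4 write@7

Answer: 2 3 6 7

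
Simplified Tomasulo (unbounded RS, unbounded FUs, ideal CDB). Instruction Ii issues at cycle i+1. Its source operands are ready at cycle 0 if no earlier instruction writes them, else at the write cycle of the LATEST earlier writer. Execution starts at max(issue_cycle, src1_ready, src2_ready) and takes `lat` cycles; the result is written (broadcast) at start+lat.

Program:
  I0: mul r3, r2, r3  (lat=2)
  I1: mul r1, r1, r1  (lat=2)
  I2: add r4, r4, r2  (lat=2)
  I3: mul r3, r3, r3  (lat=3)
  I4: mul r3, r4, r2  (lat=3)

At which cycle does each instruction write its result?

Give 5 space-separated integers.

Answer: 3 4 5 7 8

Derivation:
I0 mul r3: issue@1 deps=(None,None) exec_start@1 write@3
I1 mul r1: issue@2 deps=(None,None) exec_start@2 write@4
I2 add r4: issue@3 deps=(None,None) exec_start@3 write@5
I3 mul r3: issue@4 deps=(0,0) exec_start@4 write@7
I4 mul r3: issue@5 deps=(2,None) exec_start@5 write@8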